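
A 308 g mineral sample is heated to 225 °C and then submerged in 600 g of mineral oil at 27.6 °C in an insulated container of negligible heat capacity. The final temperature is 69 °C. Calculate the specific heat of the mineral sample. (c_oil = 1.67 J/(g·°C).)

c ≈ 0.863 J/(g·°C)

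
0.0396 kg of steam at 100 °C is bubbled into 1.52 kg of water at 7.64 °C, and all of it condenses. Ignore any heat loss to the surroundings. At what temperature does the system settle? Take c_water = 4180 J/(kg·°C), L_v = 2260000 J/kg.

T_f ≈ 23.7 °C

Heat gained plus heat lost sum to zero:
latent heat released on condensation: 0.0396×2260000 = 89496; condensate cools 100→T: 0.0396×4180×(T − 100) = 165.53(T − 100); water warms: 1.52×4180×(T − 7.64) = 6353.6(T − 7.64)
6519.1 T = 89496 + 16553 + 48542 = 154590
T ≈ 23.71 °C (< 100 °C, so full condensation is consistent).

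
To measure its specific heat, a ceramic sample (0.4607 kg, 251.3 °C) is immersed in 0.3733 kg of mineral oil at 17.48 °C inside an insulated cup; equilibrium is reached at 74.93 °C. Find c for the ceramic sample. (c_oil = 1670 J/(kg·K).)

Conservation of energy gives ΣQ = 0:
0.4607·c·(74.93 − 251.3) + 0.3733·1670·(74.93 − 17.48) = 0
-81.25 c = -35815
c = -35815/-81.25 ≈ 440.8 J/(kg·K)

c ≈ 441 J/(kg·K)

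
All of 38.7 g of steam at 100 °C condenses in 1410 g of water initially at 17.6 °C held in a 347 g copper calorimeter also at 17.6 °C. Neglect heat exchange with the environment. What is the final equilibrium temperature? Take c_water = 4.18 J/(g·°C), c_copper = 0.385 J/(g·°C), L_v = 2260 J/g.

Setting the total heat transfer to zero:
latent heat released on condensation: 38.7×2260 = 87462
  condensate cools 100→T: 38.7×4.18×(T − 100) = 161.77(T − 100)
  water warms: 1410×4.18×(T − 17.6) = 5893.8(T − 17.6)
  cup: 133.59(T − 17.6)
6189.2 T = 87462 + 16177 + 106082 = 209721
T ≈ 33.89 °C (< 100 °C, so full condensation is consistent).

T_f ≈ 33.9 °C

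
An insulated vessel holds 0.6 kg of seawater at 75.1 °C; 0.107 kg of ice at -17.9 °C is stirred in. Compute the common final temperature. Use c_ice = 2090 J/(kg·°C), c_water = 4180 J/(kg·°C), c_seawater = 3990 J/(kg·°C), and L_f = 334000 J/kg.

Conservation of energy gives ΣQ = 0:
ice -17.9→0 °C: 0.107×2090×17.9 = 4003
  melt ice: 0.107×334000 = 35738
  meltwater 0→T: 0.107×4180×T = 447.26 T
  seawater cools: 0.6×3990×(T − 75.1) = 2394(T − 75.1)
2841.3 T = 179789 − 39741 = 140048
T ≈ 49.29 °C. Since T > 0 °C, the all-ice-melts assumption holds.

T_f ≈ 49.3 °C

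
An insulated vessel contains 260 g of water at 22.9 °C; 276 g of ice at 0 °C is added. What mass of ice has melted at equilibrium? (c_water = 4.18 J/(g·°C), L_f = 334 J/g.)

m_melted ≈ 74.5 g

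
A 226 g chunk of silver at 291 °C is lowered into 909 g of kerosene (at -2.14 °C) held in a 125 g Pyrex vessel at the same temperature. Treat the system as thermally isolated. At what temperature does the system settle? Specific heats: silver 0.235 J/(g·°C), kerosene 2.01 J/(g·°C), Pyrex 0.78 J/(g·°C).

Conservation of energy gives ΣQ = 0:
226·0.235·(T − 291) + 909·2.01·(T − (-2.14)) + 125·0.78·(T − (-2.14)) = 0
53.11(T − 291) + 1827.1(T − (-2.14)) + 97.5(T − (-2.14)) = 0
(53.11 + 1827.1 + 97.5) T = 53.11·291 + 1827.1·(-2.14) + 97.5·(-2.14)
T ≈ 5.73 °C

T_f ≈ 5.7 °C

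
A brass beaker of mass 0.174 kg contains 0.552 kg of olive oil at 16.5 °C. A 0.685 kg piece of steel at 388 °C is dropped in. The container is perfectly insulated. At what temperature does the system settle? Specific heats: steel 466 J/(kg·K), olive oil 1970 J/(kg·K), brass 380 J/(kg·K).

T_f ≈ 97.0 °C

Let T be the final temperature. ΣQ_i = 0:
0.685·466·(T − 388) + 0.552·1970·(T − 16.5) + 0.174·380·(T − 16.5) = 0
(319.21 + 1087.4 + 66.12) T = 319.21·388 + 1087.4·16.5 + 66.12·16.5
T = 142887 / 1472.8 = 97 °C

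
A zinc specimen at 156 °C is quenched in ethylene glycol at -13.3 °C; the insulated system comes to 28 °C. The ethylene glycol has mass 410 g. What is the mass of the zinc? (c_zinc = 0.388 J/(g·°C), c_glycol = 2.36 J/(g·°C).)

m ≈ 805 g

|Q_zinc| = |Q_glycol|:
m·0.388·(156 − 28) = 410·2.36·(28 − (-13.3))
49.66 m = 39962  ⇒  m ≈ 804.6 g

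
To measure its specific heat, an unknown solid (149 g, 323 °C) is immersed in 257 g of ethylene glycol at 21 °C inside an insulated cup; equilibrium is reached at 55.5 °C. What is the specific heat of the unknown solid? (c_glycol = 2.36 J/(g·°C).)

m_s c (T_s − T_f) = m_glycol c_glycol (T_f − T_0):
149×c×(323 − 55.5) = 257×2.36×(55.5 − 21)
39858 c = 20925  ⇒  c ≈ 0.525 J/(g·°C)

c ≈ 0.525 J/(g·°C)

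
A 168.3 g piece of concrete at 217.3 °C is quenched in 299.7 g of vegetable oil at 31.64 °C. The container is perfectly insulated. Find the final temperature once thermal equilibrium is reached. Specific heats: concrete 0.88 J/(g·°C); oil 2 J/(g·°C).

T_f ≈ 68.4 °C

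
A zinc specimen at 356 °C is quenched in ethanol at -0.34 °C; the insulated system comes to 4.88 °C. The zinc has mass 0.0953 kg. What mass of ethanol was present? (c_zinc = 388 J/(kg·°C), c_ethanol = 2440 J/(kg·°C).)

Net heat exchanged in the isolated system is zero:
0.0953×388×(4.88 − 356) + m×2440×(4.88 − (-0.34)) = 0
12737 m = 12983
m = 12983/12737 ≈ 1.019 kg

m ≈ 1.02 kg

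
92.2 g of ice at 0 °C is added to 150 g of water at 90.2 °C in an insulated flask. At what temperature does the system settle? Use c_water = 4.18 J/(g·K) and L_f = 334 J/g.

Let T be the final temperature. ΣQ_i = 0:
latent heat to melt: 92.2·334 = 30795
  warm the meltwater: 385.4 T
  water: 627(T − 90.2)
1012.4 T = 56555 − 30795 = 25761
T ≈ 25.45 °C. Since T > 0 °C, the all-ice-melts assumption holds.

T_f ≈ 25.4 °C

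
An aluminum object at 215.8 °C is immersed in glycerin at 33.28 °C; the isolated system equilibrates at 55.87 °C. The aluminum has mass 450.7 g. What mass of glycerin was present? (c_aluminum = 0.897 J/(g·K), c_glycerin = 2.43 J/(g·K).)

m ≈ 1180 g

Heat lost by the aluminum = heat gained by the glycerin:
450.7·0.897·(215.8 − 55.87) = m·2.43·(55.87 − 33.28)
54.89 m = 64656  ⇒  m ≈ 1178 g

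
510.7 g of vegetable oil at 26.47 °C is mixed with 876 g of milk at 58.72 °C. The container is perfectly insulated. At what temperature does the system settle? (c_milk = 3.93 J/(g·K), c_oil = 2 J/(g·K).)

T_f ≈ 51.3 °C

Net heat exchanged in the isolated system is zero:
876·3.93·(T − 58.72) + 510.7·2·(T − 26.47) = 0
(3442.7 + 1021.4) T = 3442.7·58.72 + 1021.4·26.47
T = 229191 / 4464.1 = 51.3 °C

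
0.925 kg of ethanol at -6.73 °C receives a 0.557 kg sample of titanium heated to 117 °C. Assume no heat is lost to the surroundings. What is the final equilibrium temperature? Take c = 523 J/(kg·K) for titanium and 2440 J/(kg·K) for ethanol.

Set heat shed by the hot body equal to heat absorbed by the cold body:
0.557*523*(117 − T) = 0.925*2440*(T − (-6.73))
291.31(117 − T) = 2257(T − (-6.73))
2548.3 T = 18894  ⇒  T ≈ 7.41 °C

T_f ≈ 7.4 °C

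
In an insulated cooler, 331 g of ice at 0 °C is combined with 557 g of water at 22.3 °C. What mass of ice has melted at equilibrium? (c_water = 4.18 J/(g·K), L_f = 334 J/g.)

m_melted ≈ 155 g

Heat available from the water dropping to 0 °C: 557×4.18×22.3 = 51920 J.
To melt every bit of ice: 331×334 = 110554 J.
51920 J < 110554 J, so only part of the ice melts and the system sits at 0 °C.
Mass melted = 51920/334 ≈ 155.4 g.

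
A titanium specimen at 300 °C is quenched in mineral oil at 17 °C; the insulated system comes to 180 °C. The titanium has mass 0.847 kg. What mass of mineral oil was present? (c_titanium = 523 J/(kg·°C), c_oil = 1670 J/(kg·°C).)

m ≈ 0.195 kg

Net heat exchanged in the isolated system is zero:
0.847×523×(180 − 300) + m×1670×(180 − 17) = 0
272210 m = 53158
m = 53158/272210 ≈ 0.1953 kg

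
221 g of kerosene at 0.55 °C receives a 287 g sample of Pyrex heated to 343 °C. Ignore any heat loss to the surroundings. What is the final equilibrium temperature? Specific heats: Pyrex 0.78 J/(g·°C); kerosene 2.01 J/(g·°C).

Let T be the final temperature. ΣQ_i = 0:
287·0.78·(T − 343) + 221·2.01·(T − 0.55) = 0
223.86(T − 343) + 444.21(T − 0.55) = 0
(223.86 + 444.21) T = 223.86·343 + 444.21·0.55
T = 77028 / 668.07 = 115 °C

T_f ≈ 115.3 °C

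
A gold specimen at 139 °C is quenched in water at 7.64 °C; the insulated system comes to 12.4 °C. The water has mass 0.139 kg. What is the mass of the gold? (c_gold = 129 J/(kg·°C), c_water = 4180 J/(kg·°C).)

Heat gained plus heat lost sum to zero:
m·129·(12.4 − 139) + 0.139·4180·(12.4 − 7.64) = 0
-16331 m = -2765.7
m = -2765.7/-16331 ≈ 0.1693 kg

m ≈ 0.169 kg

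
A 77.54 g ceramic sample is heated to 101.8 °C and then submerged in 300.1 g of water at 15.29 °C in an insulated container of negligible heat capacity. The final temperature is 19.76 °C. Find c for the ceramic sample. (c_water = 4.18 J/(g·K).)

m_s c (T_s − T_f) = m_water c_water (T_f − T_0):
77.54·c·(101.8 − 19.76) = 300.1·4.18·(19.76 − 15.29)
6361.4 c = 5607.2  ⇒  c ≈ 0.8815 J/(g·K)

c ≈ 0.881 J/(g·K)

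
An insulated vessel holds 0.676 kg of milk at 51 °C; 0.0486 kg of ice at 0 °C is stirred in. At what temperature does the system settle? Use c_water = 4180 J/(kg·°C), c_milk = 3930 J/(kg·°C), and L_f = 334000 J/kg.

T_f ≈ 41.7 °C

Energy balance with sensible and latent terms:
latent heat to melt: 0.0486×334000 = 16232
  meltwater 0→T: 0.0486×4180×T = 203.15 T
  milk cools: 0.676×3930×(T − 51) = 2656.7(T − 51)
2859.8 T = 135491 − 16232 = 119258
T ≈ 41.70 °C. Since T > 0 °C, the all-ice-melts assumption holds.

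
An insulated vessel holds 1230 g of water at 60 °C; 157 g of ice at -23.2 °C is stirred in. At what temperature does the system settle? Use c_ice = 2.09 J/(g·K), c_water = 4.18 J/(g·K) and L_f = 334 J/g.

Taking heat into each body as positive, Σ m c ΔT = 0:
warm ice to 0 °C: 157×2.09×(0 − (-23.2)) = 7612.6
  melt ice: 157×334 = 52438
  meltwater 0→T: 157×4.18×T = 656.26 T
  water cools: 1230×4.18×(T − 60) = 5141.4(T − 60)
5797.7 T = 308484 − 60051 = 248433
T ≈ 42.85 °C. Since T > 0 °C, the all-ice-melts assumption holds.

T_f ≈ 42.9 °C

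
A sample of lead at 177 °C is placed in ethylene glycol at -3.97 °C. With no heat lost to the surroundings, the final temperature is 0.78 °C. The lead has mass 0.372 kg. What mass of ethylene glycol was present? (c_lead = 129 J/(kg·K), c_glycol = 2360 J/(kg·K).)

Let T be the final temperature. ΣQ_i = 0:
0.372·129·(0.78 − 177) + m·2360·(0.78 − (-3.97)) = 0
11210 m = 8456.4
m = 8456.4/11210 ≈ 0.7544 kg

m ≈ 0.754 kg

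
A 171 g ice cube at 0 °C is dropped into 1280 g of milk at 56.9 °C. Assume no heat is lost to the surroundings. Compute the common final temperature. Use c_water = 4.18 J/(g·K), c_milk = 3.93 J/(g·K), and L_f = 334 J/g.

Energy balance with sensible and latent terms:
fusion: m_ice L_f = 171·334 = 57114
  warm the meltwater: 714.78 T
  milk cools: 1280·3.93·(T − 56.9) = 5030.4(T − 56.9)
5745.2 T = 286230 − 57114 = 229116
T ≈ 39.88 °C. Since T > 0 °C, the all-ice-melts assumption holds.

T_f ≈ 39.9 °C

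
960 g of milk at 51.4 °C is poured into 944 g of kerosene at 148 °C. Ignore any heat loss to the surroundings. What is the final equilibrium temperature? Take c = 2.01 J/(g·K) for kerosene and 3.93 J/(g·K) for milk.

T_f ≈ 83.7 °C

|Q_kerosene| = |Q_milk|:
944·2.01·(148 − T) = 960·3.93·(T − 51.4)
1897.4(148 − T) = 3772.8(T − 51.4)
5670.2 T = 474743  ⇒  T ≈ 83.73 °C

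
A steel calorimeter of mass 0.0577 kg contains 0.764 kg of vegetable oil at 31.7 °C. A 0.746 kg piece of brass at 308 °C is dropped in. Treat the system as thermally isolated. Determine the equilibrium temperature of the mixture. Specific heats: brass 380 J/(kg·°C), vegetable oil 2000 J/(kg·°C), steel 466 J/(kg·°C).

Let T be the final temperature. ΣQ_i = 0:
0.746×380×(T − 308) + 0.764×2000×(T − 31.7) + 0.0577×466×(T − 31.7) = 0
283.48(T − 308) + 1528(T − 31.7) + 26.89(T − 31.7) = 0
1838.4 T = 136602
T ≈ 74.31 °C

T_f ≈ 74.3 °C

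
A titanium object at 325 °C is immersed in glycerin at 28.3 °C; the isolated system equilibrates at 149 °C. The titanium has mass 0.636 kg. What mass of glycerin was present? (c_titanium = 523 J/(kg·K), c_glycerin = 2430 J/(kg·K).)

|Q_titanium| = |Q_glycerin|:
0.636×523×(325 − 149) = m×2430×(149 − 28.3)
293301 m = 58543  ⇒  m ≈ 0.1996 kg

m ≈ 0.2 kg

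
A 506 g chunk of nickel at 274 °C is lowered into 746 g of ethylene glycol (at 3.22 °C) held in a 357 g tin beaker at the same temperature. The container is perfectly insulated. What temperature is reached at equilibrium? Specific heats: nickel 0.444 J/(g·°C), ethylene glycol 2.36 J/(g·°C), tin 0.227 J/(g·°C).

T_f ≈ 32.7 °C

Taking heat into each body as positive, Σ m c ΔT = 0:
506*0.444*(T − 274) + 746*2.36*(T − 3.22) + 357*0.227*(T − 3.22) = 0
(224.66 + 1760.6 + 81.04) T = 224.66*274 + 1760.6*3.22 + 81.04*3.22
T = 67488/2066.3 ≈ 32.66 °C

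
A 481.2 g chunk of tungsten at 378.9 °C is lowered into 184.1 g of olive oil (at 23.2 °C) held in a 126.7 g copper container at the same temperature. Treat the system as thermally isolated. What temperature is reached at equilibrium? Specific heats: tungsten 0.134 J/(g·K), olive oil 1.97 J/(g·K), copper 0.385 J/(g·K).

T_f ≈ 71.4 °C

Energy conservation, ΣQ = 0:
481.2*0.134*(T − 378.9) + 184.1*1.97*(T − 23.2) + 126.7*0.385*(T − 23.2) = 0
64.48(T − 378.9) + 362.68(T − 23.2) + 48.78(T − 23.2) = 0
(64.48 + 362.68 + 48.78) T = 64.48*378.9 + 362.68*23.2 + 48.78*23.2
T = 33978 / 475.94 = 71.4 °C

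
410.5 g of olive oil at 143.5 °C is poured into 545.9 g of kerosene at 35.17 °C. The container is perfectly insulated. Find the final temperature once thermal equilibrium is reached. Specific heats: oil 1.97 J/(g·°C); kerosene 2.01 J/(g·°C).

T_f ≈ 81.1 °C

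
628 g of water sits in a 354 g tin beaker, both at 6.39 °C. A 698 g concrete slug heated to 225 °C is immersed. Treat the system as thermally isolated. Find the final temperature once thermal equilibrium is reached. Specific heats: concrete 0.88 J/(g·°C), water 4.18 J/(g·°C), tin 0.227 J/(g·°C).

T_f ≈ 46.8 °C

T_f = Σ m_i c_i T_i / Σ m_i c_i:
T_f = (614.24·225 + 2625·6.39 + 80.36·6.39) / (614.24 + 2625 + 80.36)
    = 155491 / 3319.6 ≈ 46.84 °C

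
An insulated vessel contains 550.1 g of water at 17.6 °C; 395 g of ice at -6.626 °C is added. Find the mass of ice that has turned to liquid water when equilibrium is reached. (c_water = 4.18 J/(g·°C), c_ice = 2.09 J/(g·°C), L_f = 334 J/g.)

m_melted ≈ 105 g

Water can give up m c ΔT = 550.1×4.18×17.6 = 40470 J before reaching 0 °C.
Of that, 395×2.09×6.626 = 5470.1 J goes to bring the ice to 0 °C, leaving 35000 J.
Melting all 395 g of ice would need 395×334 = 131930 J.
35000 J < 131930 J, so only part of the ice melts and the system sits at 0 °C.
m_melted×334 = 35000  ⇒  m_melted ≈ 104.8 g.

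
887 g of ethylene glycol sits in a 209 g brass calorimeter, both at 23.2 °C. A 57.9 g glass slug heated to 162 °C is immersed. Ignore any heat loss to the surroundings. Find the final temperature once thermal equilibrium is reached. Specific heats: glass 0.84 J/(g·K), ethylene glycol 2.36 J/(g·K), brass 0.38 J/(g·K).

T_f ≈ 26.2 °C

Energy conservation, ΣQ = 0:
57.9*0.84*(T − 162) + 887*2.36*(T − 23.2) + 209*0.38*(T − 23.2) = 0
(48.64 + 2093.3 + 79.42) T = 48.64*162 + 2093.3*23.2 + 79.42*23.2
T ≈ 26.24 °C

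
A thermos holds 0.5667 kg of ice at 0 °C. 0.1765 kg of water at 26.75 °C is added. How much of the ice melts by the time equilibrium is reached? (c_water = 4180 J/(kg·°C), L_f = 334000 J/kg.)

Water can give up m c ΔT = 0.1765×4180×26.75 = 19735 J before reaching 0 °C.
Fully melting the ice requires m_ice L_f = 0.5667×334000 = 189278 J.
That's not enough to melt it all — equilibrium is at 0 °C with ice remaining.
m_melted×334000 = 19735  ⇒  m_melted ≈ 0.05909 kg.

m_melted ≈ 0.0591 kg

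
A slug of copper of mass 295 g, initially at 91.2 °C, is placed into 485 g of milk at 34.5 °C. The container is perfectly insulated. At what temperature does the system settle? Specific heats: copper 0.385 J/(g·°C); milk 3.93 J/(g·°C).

T_f ≈ 37.7 °C

Heat lost by the copper equals heat gained by the milk:
295*0.385*(91.2 − T) = 485*3.93*(T − 34.5)
113.58(91.2 − T) = 1906.1(T − 34.5)
2019.6 T = 76117  ⇒  T ≈ 37.69 °C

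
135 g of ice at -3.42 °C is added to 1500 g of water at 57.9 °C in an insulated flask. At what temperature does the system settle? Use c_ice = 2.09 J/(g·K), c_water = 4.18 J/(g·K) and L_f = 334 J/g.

T_f ≈ 46.4 °C

Heat gained plus heat lost sum to zero:
ice -3.42→0 °C: 135·2.09·3.42 = 964.95
  latent heat to melt: 135·334 = 45090
  warm the meltwater: 564.3 T
  water cools: 1500·4.18·(T − 57.9) = 6270(T − 57.9)
6834.3 T = 363033 − 46055 = 316978
T ≈ 46.38 °C — above 0 °C, consistent with complete melting.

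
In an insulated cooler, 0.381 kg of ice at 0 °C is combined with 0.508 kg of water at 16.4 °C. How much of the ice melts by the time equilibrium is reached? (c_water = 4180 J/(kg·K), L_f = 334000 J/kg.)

m_melted ≈ 0.104 kg

Heat available from the water dropping to 0 °C: 0.508·4180·16.4 = 34824 J.
To melt every bit of ice: 0.381·334000 = 127254 J.
34824 J < 127254 J, so only part of the ice melts and the system sits at 0 °C.
Mass melted = 34824/334000 ≈ 0.1043 kg.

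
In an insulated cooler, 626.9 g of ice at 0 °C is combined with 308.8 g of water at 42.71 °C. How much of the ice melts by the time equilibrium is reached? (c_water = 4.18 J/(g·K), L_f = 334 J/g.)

Heat available from the water dropping to 0 °C: 308.8×4.18×42.71 = 55129 J.
To melt every bit of ice: 626.9×334 = 209385 J.
Since 55129 < 209385 J, not all the ice melts; equilibrium is at 0 °C.
Mass melted = 55129/334 ≈ 165.1 g.

m_melted ≈ 165 g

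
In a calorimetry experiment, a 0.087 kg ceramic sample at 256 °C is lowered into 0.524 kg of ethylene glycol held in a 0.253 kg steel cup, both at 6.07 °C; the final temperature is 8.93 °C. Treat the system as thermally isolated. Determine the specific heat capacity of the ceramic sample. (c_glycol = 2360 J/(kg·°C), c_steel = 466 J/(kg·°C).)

c ≈ 180 J/(kg·°C)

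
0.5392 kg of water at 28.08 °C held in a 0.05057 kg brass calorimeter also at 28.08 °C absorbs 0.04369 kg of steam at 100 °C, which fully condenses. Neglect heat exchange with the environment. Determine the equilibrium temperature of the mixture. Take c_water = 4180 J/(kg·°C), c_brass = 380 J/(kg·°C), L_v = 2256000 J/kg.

T_f ≈ 73.6 °C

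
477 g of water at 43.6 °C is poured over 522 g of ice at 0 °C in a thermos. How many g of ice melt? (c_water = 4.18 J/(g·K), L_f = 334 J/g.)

Water can give up m c ΔT = 477×4.18×43.6 = 86932 J before reaching 0 °C.
Melting all 522 g of ice would need 522×334 = 174348 J.
86932 J < 174348 J, so only part of the ice melts and the system sits at 0 °C.
m_melt = 86932 / L_f = 260.3 g.

m_melted ≈ 260 g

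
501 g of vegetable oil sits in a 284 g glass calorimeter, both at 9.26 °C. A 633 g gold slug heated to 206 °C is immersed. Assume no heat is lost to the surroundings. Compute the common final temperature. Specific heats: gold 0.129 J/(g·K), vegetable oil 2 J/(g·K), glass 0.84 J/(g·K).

T_f ≈ 21.4 °C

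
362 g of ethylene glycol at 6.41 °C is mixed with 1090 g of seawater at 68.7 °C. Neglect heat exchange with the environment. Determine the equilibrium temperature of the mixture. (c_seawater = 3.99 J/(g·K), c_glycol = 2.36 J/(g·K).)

T_f ≈ 58.5 °C

Let T be the final temperature. ΣQ_i = 0:
1090·3.99·(T − 68.7) + 362·2.36·(T − 6.41) = 0
4349.1(T − 68.7) + 854.32(T − 6.41) = 0
5203.4 T = 304259
T = 304259/5203.4 ≈ 58.47 °C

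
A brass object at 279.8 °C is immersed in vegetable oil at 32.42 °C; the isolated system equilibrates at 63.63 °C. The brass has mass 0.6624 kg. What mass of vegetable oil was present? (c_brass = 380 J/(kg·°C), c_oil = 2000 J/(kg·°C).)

m ≈ 0.872 kg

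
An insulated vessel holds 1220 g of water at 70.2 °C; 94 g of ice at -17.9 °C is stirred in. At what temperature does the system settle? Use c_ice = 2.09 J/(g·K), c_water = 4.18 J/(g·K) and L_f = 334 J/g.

T_f ≈ 58.8 °C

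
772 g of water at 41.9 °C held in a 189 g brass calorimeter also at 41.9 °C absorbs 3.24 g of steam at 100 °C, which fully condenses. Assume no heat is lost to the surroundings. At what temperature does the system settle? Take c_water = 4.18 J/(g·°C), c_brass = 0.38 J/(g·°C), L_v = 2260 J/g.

T_f ≈ 44.3 °C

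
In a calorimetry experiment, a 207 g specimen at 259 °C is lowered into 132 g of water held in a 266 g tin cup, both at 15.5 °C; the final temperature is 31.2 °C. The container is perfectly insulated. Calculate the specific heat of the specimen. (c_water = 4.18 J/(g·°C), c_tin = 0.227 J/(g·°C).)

c ≈ 0.204 J/(g·°C)

Heat gained plus heat lost sum to zero:
207·c·(31.2 − 259) + 132·4.18·(31.2 − 15.5) + 266·0.227·(31.2 − 15.5) = 0
-47155 c = -9610.6
c = -9610.6/-47155 ≈ 0.2038 J/(g·°C)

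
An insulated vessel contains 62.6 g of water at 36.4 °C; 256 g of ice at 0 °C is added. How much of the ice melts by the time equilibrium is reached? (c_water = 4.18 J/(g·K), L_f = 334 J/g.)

Heat available from the water dropping to 0 °C: 62.6×4.18×36.4 = 9524.7 J.
Fully melting the ice requires m_ice L_f = 256×334 = 85504 J.
That's not enough to melt it all — equilibrium is at 0 °C with ice remaining.
m_melt = 9524.7 / L_f = 28.52 g.

m_melted ≈ 28.5 g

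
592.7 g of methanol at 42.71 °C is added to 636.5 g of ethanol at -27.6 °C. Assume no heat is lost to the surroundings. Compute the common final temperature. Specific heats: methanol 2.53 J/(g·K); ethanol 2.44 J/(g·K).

T_f ≈ 6.9 °C

With ΣQ=0 the equilibrium temperature is the m·c-weighted mean:
T_f = (1499.5*42.71 + 1553.1*(-27.6)) / (1499.5 + 1553.1)
    = 21181 / 3052.6 ≈ 6.94 °C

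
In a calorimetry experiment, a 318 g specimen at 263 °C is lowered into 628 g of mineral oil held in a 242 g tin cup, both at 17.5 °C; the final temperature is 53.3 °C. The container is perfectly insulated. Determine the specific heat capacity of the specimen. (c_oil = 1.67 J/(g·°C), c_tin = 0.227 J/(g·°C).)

c ≈ 0.593 J/(g·°C)

Taking heat into each body as positive, Σ m c ΔT = 0:
318·c·(53.3 − 263) + 628·1.67·(53.3 − 17.5) + 242·0.227·(53.3 − 17.5) = 0
-66685 c = -39512
c = -39512/-66685 ≈ 0.5925 J/(g·°C)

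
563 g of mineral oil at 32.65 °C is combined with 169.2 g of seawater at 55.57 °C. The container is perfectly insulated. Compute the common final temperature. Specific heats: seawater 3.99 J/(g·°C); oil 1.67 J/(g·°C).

T_f ≈ 42.2 °C

T_f = Σ m_i c_i T_i / Σ m_i c_i:
T_f = (675.11*55.57 + 940.21*32.65) / (675.11 + 940.21)
    = 68214 / 1615.3 ≈ 42.23 °C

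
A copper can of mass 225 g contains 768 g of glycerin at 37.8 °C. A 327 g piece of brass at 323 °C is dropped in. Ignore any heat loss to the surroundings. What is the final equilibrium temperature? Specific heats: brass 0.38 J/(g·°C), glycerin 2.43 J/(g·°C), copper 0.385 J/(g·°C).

Setting the total heat transfer to zero:
327·0.38·(T − 323) + 768·2.43·(T − 37.8) + 225·0.385·(T − 37.8) = 0
(124.26 + 1866.2 + 86.62) T = 124.26·323 + 1866.2·37.8 + 86.62·37.8
T ≈ 54.86 °C

T_f ≈ 54.9 °C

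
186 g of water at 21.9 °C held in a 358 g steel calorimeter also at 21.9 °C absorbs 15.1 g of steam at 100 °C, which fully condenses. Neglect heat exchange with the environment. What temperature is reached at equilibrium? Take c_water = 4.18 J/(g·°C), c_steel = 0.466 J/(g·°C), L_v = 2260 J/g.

T_f ≈ 60.7 °C

Sum of m c ΔT and latent-heat terms is zero:
condense steam: −15.1·2260 = −34126
  condensate cools 100→T: 15.1·4.18·(T − 100) = 63.12(T − 100)
  original water: 777.48(T − 21.9)
  steel cup: 358·0.466·(T − 21.9) = 166.83(T − 21.9)
1007.4 T = 34126 + 6311.8 + 20680 = 61118
T ≈ 60.67 °C — below 100 °C, confirming all the steam condensed.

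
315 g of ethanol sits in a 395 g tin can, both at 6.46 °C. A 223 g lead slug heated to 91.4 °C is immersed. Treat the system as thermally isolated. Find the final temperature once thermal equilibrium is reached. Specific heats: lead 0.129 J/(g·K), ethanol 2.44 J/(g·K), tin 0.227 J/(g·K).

Heat gained plus heat lost sum to zero:
223·0.129·(T − 91.4) + 315·2.44·(T − 6.46) + 395·0.227·(T − 6.46) = 0
887.03 T = 8173.7
T ≈ 9.21 °C

T_f ≈ 9.2 °C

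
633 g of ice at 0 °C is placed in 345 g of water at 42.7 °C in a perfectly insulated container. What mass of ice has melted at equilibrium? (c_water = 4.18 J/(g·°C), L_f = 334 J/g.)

m_melted ≈ 184 g

Heat available from the water dropping to 0 °C: 345·4.18·42.7 = 61578 J.
Melting all 633 g of ice would need 633·334 = 211422 J.
61578 J < 211422 J, so only part of the ice melts and the system sits at 0 °C.
Mass melted = 61578/334 ≈ 184.4 g.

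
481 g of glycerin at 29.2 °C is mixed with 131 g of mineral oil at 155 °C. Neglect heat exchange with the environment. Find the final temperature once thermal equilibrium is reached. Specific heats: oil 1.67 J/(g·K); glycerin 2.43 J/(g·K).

T_f ≈ 49.0 °C

T_f = Σ m_i c_i T_i / Σ m_i c_i:
T_f = (218.77×155 + 1168.8×29.2) / (218.77 + 1168.8)
    = 68039 / 1387.6 ≈ 49.03 °C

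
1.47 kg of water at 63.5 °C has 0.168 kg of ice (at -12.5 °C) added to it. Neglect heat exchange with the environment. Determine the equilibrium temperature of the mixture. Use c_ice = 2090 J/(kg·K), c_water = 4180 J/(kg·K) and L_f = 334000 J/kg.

Energy conservation, ΣQ = 0:
warm ice to 0 °C: 0.168·2090·(0 − (-12.5)) = 4389
  melt ice: 0.168·334000 = 56112
  warm the meltwater: 702.24 T
  water cools: 1.47·4180·(T − 63.5) = 6144.6(T − 63.5)
6846.8 T = 390182 − 60501 = 329681
T ≈ 48.15 °C. Since T > 0 °C, the all-ice-melts assumption holds.

T_f ≈ 48.2 °C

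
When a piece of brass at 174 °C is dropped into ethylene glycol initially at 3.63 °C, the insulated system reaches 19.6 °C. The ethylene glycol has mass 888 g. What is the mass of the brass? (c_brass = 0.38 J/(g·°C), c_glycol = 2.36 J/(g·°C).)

Heat lost by the brass = heat gained by the glycol:
m·0.38·(174 − 19.6) = 888·2.36·(19.6 − 3.63)
58.67 m = 33468  ⇒  m ≈ 570.4 g

m ≈ 570 g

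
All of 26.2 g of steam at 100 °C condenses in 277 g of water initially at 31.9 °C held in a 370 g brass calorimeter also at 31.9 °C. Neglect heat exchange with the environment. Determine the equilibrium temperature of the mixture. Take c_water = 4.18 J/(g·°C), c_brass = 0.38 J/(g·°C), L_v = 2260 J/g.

Setting the total heat transfer to zero:
steam→water at 100 °C releases m L_v = 26.2×2260 = 59212; condensed water 100 °C→T: 109.52(T − 100); water warms: 277×4.18×(T − 31.9) = 1157.9(T − 31.9); brass cup: 370×0.38×(T − 31.9) = 140.6(T − 31.9)
1408 T = 59212 + 10952 + 41421 = 111584
T ≈ 79.25 °C (< 100 °C, so full condensation is consistent).

T_f ≈ 79.3 °C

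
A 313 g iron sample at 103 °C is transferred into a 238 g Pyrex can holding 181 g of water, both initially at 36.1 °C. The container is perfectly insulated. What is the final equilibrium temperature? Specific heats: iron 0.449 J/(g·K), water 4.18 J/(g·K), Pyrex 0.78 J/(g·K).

T_f ≈ 44.8 °C

T_f = Σ m_i c_i T_i / Σ m_i c_i:
T_f = (140.54·103 + 756.58·36.1 + 185.64·36.1) / (140.54 + 756.58 + 185.64)
    = 48489 / 1082.8 ≈ 44.78 °C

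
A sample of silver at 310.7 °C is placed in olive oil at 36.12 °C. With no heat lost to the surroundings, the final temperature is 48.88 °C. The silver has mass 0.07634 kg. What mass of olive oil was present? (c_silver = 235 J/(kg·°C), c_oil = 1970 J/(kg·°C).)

m ≈ 0.187 kg

Heat lost by the silver = heat gained by the oil:
0.07634·235·(310.7 − 48.88) = m·1970·(48.88 − 36.12)
25137 m = 4697  ⇒  m ≈ 0.1869 kg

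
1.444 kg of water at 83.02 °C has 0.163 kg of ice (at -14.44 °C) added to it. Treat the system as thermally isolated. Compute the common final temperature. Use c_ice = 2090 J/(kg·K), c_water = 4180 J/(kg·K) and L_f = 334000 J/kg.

T_f ≈ 65.8 °C

Setting the total heat transfer to zero:
warm ice to 0 °C: 0.163×2090×(0 − (-14.44)) = 4919.3; melt ice: 0.163×334000 = 54442; warm the meltwater: 681.34 T; water cools: 1.444×4180×(T − 83.02) = 6035.9(T − 83.02)
6717.3 T = 501102 − 59361 = 441741
T ≈ 65.76 °C. Since T > 0 °C, the all-ice-melts assumption holds.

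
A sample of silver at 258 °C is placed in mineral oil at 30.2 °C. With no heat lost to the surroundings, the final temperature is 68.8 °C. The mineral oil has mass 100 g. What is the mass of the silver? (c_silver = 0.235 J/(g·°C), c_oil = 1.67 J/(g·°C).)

m ≈ 145 g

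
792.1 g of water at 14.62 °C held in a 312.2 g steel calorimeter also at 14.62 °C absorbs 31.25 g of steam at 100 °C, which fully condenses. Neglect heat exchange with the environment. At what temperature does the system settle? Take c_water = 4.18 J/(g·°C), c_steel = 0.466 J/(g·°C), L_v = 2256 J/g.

Sum of m c ΔT and latent-heat terms is zero:
latent heat released on condensation: 31.25×2256 = 70500
  condensate cools 100→T: 31.25×4.18×(T − 100) = 130.62(T − 100)
  original water: 3311(T − 14.62)
  cup: 145.49(T − 14.62)
3587.1 T = 70500 + 13062 + 50533 = 134096
T ≈ 37.38 °C — below 100 °C, confirming all the steam condensed.

T_f ≈ 37.4 °C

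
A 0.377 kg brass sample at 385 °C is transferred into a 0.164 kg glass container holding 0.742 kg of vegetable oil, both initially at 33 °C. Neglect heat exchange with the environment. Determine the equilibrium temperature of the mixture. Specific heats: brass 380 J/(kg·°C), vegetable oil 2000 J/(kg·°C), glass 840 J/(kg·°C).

T_f ≈ 61.6 °C

Setting the total heat transfer to zero:
0.377*380*(T − 385) + 0.742*2000*(T − 33) + 0.164*840*(T − 33) = 0
143.26(T − 385) + 1484(T − 33) + 137.76(T − 33) = 0
(143.26 + 1484 + 137.76) T = 143.26*385 + 1484*33 + 137.76*33
T = 108673 / 1765 = 61.6 °C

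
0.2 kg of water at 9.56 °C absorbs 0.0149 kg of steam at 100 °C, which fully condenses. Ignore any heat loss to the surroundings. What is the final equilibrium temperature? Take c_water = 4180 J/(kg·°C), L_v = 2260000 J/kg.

Net heat exchanged in the isolated system is zero:
steam→water at 100 °C releases m L_v = 0.0149×2260000 = 33674
  condensate cools 100→T: 0.0149×4180×(T − 100) = 62.28(T − 100)
  water warms: 0.2×4180×(T − 9.56) = 836(T − 9.56)
898.28 T = 33674 + 6228.2 + 7992.2 = 47894
T ≈ 53.32 °C, under the boiling point, so the assumption holds.

T_f ≈ 53.3 °C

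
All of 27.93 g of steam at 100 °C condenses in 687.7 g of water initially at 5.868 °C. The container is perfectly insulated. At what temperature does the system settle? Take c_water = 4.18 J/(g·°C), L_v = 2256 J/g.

Let T be the final temperature. ΣQ_i = 0:
steam→water at 100 °C releases m L_v = 27.93·2256 = 63010; condensate cools 100→T: 27.93·4.18·(T − 100) = 116.75(T − 100); water warms: 687.7·4.18·(T − 5.868) = 2874.6(T − 5.868)
2991.3 T = 63010 + 11675 + 16868 = 91553
T ≈ 30.61 °C (< 100 °C, so full condensation is consistent).

T_f ≈ 30.6 °C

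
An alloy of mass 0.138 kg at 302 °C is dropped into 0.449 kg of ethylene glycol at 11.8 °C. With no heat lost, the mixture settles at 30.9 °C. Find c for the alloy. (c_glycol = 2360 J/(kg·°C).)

Taking heat into each body as positive, Σ m c ΔT = 0:
0.138·c·(30.9 − 302) + 0.449·2360·(30.9 − 11.8) = 0
-37.41 c = -20239
c = -20239/-37.41 ≈ 541 J/(kg·°C)

c ≈ 541 J/(kg·°C)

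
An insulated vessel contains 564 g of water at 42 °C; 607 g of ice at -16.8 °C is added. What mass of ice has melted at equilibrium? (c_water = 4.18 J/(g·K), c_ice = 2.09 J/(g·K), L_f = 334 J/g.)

m_melted ≈ 233 g

Water can give up m c ΔT = 564·4.18·42 = 99016 J before reaching 0 °C.
Warming the ice to 0 °C takes 607·2.09·16.8 = 21313 J, leaving 77703 J for melting.
Melting all 607 g of ice would need 607·334 = 202738 J.
77703 J < 202738 J, so only part of the ice melts and the system sits at 0 °C.
Mass melted = 77703/334 ≈ 232.6 g.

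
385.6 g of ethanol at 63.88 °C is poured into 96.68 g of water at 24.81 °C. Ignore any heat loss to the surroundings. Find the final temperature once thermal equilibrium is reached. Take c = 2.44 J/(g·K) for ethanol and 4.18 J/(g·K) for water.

T_f ≈ 52.1 °C

Heat lost by the ethanol equals heat gained by the water:
385.6*2.44*(63.88 − T) = 96.68*4.18*(T − 24.81)
940.86(63.88 − T) = 404.12(T − 24.81)
1345 T = 70129  ⇒  T ≈ 52.14 °C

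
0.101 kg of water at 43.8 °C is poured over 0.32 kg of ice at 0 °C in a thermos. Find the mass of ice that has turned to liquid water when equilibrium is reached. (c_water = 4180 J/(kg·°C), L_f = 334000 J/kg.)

Water can give up m c ΔT = 0.101·4180·43.8 = 18491 J before reaching 0 °C.
Melting all 0.32 kg of ice would need 0.32·334000 = 106880 J.
18491 J < 106880 J, so only part of the ice melts and the system sits at 0 °C.
Mass melted = 18491/334000 ≈ 0.05536 kg.

m_melted ≈ 0.0554 kg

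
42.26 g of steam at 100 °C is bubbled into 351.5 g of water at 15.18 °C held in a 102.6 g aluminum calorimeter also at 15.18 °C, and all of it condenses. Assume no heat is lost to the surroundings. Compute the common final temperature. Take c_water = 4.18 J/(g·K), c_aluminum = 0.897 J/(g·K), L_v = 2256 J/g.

Let T be the final temperature. ΣQ_i = 0:
condense steam: −42.26·2256 = −95339; condensed water 100 °C→T: 176.65(T − 100); water warms: 351.5·4.18·(T − 15.18) = 1469.3(T − 15.18); cup: 92.03(T − 15.18)
1737.9 T = 95339 + 17665 + 23701 = 136704
T ≈ 78.66 °C — below 100 °C, confirming all the steam condensed.

T_f ≈ 78.7 °C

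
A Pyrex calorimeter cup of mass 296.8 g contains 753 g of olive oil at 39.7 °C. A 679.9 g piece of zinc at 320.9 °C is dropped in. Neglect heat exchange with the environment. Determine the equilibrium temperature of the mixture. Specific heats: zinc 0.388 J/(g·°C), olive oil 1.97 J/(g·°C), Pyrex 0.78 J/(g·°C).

T_f is the heat-capacity-weighted average of the initial temperatures:
T_f = (263.8×320.9 + 1483.4×39.7 + 231.5×39.7) / (263.8 + 1483.4 + 231.5)
    = 152736 / 1978.7 ≈ 77.19 °C

T_f ≈ 77.2 °C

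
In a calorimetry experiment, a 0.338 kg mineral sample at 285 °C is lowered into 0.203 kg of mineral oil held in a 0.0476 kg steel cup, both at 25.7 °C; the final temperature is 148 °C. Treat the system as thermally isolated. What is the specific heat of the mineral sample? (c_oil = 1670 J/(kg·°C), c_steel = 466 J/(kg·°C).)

Taking heat into each body as positive, Σ m c ΔT = 0:
0.338·c·(148 − 285) + 0.203·1670·(148 − 25.7) + 0.0476·466·(148 − 25.7) = 0
-46.31 c = -44174
c = -44174/-46.31 ≈ 954 J/(kg·°C)

c ≈ 954 J/(kg·°C)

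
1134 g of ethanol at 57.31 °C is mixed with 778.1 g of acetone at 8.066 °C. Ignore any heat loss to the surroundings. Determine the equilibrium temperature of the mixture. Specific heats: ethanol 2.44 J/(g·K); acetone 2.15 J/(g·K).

T_f ≈ 38.8 °C

Heat gained plus heat lost sum to zero:
1134·2.44·(T − 57.31) + 778.1·2.15·(T − 8.066) = 0
4439.9 T = 172068
T = 172068/4439.9 ≈ 38.76 °C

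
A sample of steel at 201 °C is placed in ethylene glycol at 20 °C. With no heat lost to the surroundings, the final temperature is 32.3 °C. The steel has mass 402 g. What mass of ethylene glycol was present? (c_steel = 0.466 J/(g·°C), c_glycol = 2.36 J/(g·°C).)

|Q_steel| = |Q_glycol|:
402·0.466·(201 − 32.3) = m·2.36·(32.3 − 20)
29.03 m = 31603  ⇒  m ≈ 1089 g

m ≈ 1090 g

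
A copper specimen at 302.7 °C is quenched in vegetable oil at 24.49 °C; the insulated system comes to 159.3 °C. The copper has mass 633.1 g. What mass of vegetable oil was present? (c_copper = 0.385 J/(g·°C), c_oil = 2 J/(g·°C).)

Conservation of energy gives ΣQ = 0:
633.1×0.385×(159.3 − 302.7) + m×2×(159.3 − 24.49) = 0
269.62 m = 34953
m = 34953/269.62 ≈ 129.6 g

m ≈ 130 g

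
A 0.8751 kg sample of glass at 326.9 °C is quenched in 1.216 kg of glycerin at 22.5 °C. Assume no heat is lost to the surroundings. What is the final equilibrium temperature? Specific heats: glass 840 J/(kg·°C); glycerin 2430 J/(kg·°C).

T_f ≈ 83.1 °C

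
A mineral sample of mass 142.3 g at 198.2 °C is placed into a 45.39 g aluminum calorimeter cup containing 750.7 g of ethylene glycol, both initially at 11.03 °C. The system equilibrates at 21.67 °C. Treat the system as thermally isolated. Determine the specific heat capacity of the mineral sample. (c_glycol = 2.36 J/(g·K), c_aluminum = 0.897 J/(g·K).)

c ≈ 0.768 J/(g·K)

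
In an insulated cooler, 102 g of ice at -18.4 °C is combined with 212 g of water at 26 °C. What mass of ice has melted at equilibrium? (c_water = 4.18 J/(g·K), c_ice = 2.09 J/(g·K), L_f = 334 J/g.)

m_melted ≈ 57.2 g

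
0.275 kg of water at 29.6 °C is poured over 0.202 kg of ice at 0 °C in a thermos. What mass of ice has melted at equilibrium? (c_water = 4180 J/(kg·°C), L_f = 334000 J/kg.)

Heat available from the water dropping to 0 °C: 0.275×4180×29.6 = 34025 J.
Fully melting the ice requires m_ice L_f = 0.202×334000 = 67468 J.
34025 J < 67468 J, so only part of the ice melts and the system sits at 0 °C.
Mass melted = 34025/334000 ≈ 0.1019 kg.

m_melted ≈ 0.102 kg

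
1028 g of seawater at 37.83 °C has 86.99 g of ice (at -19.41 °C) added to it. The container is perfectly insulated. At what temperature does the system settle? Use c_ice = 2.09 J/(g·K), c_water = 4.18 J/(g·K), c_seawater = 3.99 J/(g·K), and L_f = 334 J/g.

T_f ≈ 27.5 °C

Sum of m c ΔT and latent-heat terms is zero:
warm ice to 0 °C: 86.99·2.09·(0 − (-19.41)) = 3528.9; fusion: m_ice L_f = 86.99·334 = 29055; meltwater 0→T: 86.99·4.18·T = 363.62 T; seawater: 4101.7(T − 37.83)
4465.3 T = 155168 − 32584 = 122584
T ≈ 27.45 °C (positive, so assuming full melt was valid).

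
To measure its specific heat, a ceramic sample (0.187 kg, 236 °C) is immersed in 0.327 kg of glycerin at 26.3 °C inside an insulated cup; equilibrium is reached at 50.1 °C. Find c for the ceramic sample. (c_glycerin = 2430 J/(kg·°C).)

c ≈ 544 J/(kg·°C)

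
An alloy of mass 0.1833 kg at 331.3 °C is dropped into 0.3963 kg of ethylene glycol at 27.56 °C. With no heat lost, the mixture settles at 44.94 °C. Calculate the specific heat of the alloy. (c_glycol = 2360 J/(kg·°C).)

c ≈ 310 J/(kg·°C)

Heat lost by the alloy = heat gained by the glycol:
0.1833×c×(331.3 − 44.94) = 0.3963×2360×(44.94 − 27.56)
52.49 c = 16255  ⇒  c ≈ 309.7 J/(kg·°C)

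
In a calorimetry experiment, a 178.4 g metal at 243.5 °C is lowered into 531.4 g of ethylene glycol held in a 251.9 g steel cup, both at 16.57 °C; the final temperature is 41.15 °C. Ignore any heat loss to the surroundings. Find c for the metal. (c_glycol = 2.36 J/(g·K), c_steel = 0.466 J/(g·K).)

Let T be the final temperature. ΣQ_i = 0:
178.4·c·(41.15 − 243.5) + 531.4·2.36·(41.15 − 16.57) + 251.9·0.466·(41.15 − 16.57) = 0
-36099 c = -33711
c = -33711/-36099 ≈ 0.9338 J/(g·K)

c ≈ 0.934 J/(g·K)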